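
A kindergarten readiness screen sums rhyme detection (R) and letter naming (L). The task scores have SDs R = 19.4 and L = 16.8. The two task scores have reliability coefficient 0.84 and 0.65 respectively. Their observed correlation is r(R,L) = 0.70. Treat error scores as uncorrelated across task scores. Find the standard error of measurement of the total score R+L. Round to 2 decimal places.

12.61

Var(total) = 658.6 + 456.288 = 1114.89.
True-score variance = 499.598 + 456.288 = 955.886, so reliability = 0.8574.
Error variance = 1114.89 − 955.886 = 159.002; SEM = √159.002 = 12.61.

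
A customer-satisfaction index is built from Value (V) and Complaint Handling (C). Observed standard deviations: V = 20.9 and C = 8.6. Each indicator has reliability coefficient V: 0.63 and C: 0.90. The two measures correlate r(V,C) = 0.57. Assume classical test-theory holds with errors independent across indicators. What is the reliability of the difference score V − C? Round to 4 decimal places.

Var(V−C) = 20.9² + 8.6² − 2·20.9·8.6·0.57 = 510.77 − 204.904 = 305.866.
Under uncorrelated errors the observed covariances equal the true-score covariances, so only the own-variance terms attenuate.
True-score variance = [20.9²·0.63 + 8.6²·0.90] − 204.904 = 341.754 − 204.904 = 136.851.
Reliability = 136.851 / 305.866 = 0.4474.

0.4474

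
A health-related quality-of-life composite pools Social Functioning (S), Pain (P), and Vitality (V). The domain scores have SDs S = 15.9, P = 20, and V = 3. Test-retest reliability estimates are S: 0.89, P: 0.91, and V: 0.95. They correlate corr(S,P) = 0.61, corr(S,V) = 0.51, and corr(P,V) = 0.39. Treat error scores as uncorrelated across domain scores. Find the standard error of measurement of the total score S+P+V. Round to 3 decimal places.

Var(total) = 661.81 + 483.414 = 1145.22.
True-score variance = 597.551 + 483.414 = 1080.96, so reliability = 0.9439.
Error variance = 1145.22 − 1080.96 = 64.2591; SEM = √64.2591 = 8.016.

8.016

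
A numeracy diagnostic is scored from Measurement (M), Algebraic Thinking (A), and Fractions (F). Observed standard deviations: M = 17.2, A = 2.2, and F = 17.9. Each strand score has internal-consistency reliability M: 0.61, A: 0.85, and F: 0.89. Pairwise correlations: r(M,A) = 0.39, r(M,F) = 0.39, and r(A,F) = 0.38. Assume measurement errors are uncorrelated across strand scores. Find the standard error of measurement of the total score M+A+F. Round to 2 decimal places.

12.30

Var(total) = 621.09 + 299.59 = 920.68.
True-score variance = 469.741 + 299.59 = 769.332, so reliability = 0.8356.
Error variance = 920.68 − 769.332 = 151.349; SEM = √151.349 = 12.30.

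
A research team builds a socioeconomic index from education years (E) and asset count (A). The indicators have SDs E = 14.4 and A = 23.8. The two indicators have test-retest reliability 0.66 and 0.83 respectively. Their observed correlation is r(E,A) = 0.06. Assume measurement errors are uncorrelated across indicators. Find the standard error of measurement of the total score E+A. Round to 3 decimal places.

12.915

Var(total) = 773.8 + 41.1264 = 814.926.
True-score variance = 607.003 + 41.1264 = 648.129, so reliability = 0.7953.
Error variance = 814.926 − 648.129 = 166.797; SEM = √166.797 = 12.915.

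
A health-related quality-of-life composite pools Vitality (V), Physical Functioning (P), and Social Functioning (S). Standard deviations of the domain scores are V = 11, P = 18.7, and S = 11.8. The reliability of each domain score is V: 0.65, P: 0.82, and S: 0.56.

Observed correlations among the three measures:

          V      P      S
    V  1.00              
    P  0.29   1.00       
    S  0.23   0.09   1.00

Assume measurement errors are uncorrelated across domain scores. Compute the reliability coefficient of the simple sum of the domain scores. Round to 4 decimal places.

0.7990

Var(V+P+S) = 11² + 18.7² + 11.8² + 2·[11·18.7·0.29 + 11·11.8·0.23 + 18.7·11.8·0.09] = 609.93 + 218.733 = 828.663.
Because errors are independent across components, Cov(Tᵢ,Tⱼ) = Cov(Xᵢ,Xⱼ); the off-diagonal part of the true-score variance is the same as above.
True-score variance = [11²·0.65 + 18.7²·0.82 + 11.8²·0.56] + 218.733 = 443.37 + 218.733 = 662.103.
Reliability = 662.103 / 828.663 = 0.7990.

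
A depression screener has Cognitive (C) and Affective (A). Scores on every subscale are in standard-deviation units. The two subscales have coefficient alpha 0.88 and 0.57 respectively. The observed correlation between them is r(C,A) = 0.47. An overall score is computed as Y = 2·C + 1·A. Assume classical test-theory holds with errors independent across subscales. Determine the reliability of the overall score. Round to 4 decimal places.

0.8677

Var(Y) = 2² + 1 + 2·[2·0.47] = 5 + 1.88 = 6.88.
Under uncorrelated errors the observed covariances equal the true-score covariances, so only the own-variance terms attenuate.
True-score variance = [2²·0.88 + 0.57] + 1.88 = 4.09 + 1.88 = 5.97.
Reliability = 5.97 / 6.88 = 0.8677.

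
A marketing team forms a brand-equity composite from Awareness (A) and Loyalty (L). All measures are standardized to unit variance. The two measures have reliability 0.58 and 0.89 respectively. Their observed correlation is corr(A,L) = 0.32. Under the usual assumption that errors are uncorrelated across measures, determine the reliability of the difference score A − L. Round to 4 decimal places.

0.6103

Var(A−L) = 1 + 1 − 2·0.32 = 2 − 0.64 = 1.36.
With uncorrelated errors the cross-covariances are all true-score covariance, so they carry over unchanged; only the diagonal terms shrink to ρᵢσᵢ².
True-score variance = [0.58 + 0.89] − 0.64 = 1.47 − 0.64 = 0.83.
Reliability = 0.83 / 1.36 = 0.6103.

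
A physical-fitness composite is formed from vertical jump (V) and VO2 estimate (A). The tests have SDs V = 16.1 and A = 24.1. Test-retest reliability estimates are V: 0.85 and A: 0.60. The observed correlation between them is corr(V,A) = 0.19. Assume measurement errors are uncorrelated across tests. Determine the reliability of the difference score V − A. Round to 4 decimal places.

0.6084

Var(V−A) = 16.1² + 24.1² − 2·16.1·24.1·0.19 = 840.02 − 147.444 = 692.576.
Because errors are independent across components, Cov(Tᵢ,Tⱼ) = Cov(Xᵢ,Xⱼ); the off-diagonal part of the true-score variance is the same as above.
True-score variance = [16.1²·0.85 + 24.1²·0.60] − 147.444 = 568.815 − 147.444 = 421.371.
Reliability = 421.371 / 692.576 = 0.6084.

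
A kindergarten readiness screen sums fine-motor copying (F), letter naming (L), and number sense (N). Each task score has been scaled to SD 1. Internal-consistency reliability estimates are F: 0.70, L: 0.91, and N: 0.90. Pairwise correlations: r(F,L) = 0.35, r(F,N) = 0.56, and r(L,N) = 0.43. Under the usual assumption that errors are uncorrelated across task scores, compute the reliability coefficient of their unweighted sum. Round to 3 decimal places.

Var(F+L+N) = 3 + 2·[0.35 + 0.56 + 0.43] = 3 + 2.68 = 5.68.
Under uncorrelated errors the observed covariances equal the true-score covariances, so only the own-variance terms attenuate.
True-score variance = [0.70 + 0.91 + 0.90] + 2.68 = 2.51 + 2.68 = 5.19.
Reliability = 5.19 / 5.68 = 0.914.

0.914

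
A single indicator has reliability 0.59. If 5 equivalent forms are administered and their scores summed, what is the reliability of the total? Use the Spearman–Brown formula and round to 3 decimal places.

0.878

ρ_k = kρ / (1 + (k−1)ρ) = 5·0.59 / (1 + 4·0.59) = 2.950 / 3.360 = 0.878.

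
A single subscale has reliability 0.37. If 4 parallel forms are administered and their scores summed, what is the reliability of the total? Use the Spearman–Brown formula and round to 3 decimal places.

ρ_k = kρ / (1 + (k−1)ρ) = 4·0.37 / (1 + 3·0.37) = 1.480 / 2.110 = 0.701.

0.701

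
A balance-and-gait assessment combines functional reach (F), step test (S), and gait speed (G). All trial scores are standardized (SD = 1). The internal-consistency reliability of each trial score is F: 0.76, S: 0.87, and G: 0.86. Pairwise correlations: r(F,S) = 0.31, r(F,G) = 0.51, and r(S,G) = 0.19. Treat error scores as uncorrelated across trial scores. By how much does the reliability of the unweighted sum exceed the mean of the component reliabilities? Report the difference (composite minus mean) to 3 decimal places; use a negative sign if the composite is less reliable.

Var(sum) = 3 + 2.02 = 5.02; true-score variance = 2.49 + 2.02 = 4.51; composite reliability = 0.8984.
Mean component reliability = 0.8300.
Difference = 0.8984 − 0.8300 = 0.068.

0.068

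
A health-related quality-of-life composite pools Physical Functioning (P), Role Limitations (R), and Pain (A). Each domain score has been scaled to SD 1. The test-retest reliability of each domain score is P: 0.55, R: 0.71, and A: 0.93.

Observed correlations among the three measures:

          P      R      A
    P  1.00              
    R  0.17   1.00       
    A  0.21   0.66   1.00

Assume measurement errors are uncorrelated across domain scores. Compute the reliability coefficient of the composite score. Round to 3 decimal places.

Var(P+R+A) = 3 + 2·[0.17 + 0.21 + 0.66] = 3 + 2.08 = 5.08.
With uncorrelated errors the cross-covariances are all true-score covariance, so they carry over unchanged; only the diagonal terms shrink to ρᵢσᵢ².
True-score variance = [0.55 + 0.71 + 0.93] + 2.08 = 2.19 + 2.08 = 4.27.
Reliability = 4.27 / 5.08 = 0.841.

0.841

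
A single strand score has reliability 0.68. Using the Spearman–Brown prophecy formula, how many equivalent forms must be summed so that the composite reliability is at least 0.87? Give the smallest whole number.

4

k ≥ ρ*(1−ρ₁)/(ρ₁(1−ρ*)) = 0.87·0.32 / (0.68·0.13) = 3.149.
Smallest integer k = 4.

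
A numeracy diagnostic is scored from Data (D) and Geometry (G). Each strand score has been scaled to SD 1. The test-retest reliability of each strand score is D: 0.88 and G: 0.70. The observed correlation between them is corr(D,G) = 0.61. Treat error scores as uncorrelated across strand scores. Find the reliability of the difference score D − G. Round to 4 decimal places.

Var(D−G) = 1 + 1 − 2·0.61 = 2 − 1.22 = 0.78.
Under uncorrelated errors the observed covariances equal the true-score covariances, so only the own-variance terms attenuate.
True-score variance = [0.88 + 0.70] − 1.22 = 1.58 − 1.22 = 0.36.
Reliability = 0.36 / 0.78 = 0.4615.

0.4615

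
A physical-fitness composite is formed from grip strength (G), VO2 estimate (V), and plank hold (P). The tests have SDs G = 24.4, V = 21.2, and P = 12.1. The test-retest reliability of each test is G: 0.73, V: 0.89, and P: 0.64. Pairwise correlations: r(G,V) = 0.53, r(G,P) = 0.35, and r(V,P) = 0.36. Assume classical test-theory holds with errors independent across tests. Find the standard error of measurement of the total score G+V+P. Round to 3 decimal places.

16.214

Var(total) = 1191.21 + 939.679 = 2130.89.
True-score variance = 928.317 + 939.679 = 1868, so reliability = 0.8766.
Error variance = 2130.89 − 1868 = 262.893; SEM = √262.893 = 16.214.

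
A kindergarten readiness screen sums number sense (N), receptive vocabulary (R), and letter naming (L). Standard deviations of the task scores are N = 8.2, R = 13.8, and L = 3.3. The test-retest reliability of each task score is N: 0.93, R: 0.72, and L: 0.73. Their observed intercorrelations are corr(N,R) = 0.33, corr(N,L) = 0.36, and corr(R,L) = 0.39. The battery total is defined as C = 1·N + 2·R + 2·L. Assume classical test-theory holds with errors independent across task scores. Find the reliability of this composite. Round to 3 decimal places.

Var(C) = 8.2² + 2²·13.8² + 2²·3.3² + 2·[2·8.2·13.8·0.33 + 2·8.2·3.3·0.36 + 4·13.8·3.3·0.39] = 872.56 + 330.422 = 1202.98.
Under uncorrelated errors the observed covariances equal the true-score covariances, so only the own-variance terms attenuate.
True-score variance = [8.2²·0.93 + 2²·13.8²·0.72 + 2²·3.3²·0.73] + 330.422 = 642.799 + 330.422 = 973.222.
Reliability = 973.222 / 1202.98 = 0.809.

0.809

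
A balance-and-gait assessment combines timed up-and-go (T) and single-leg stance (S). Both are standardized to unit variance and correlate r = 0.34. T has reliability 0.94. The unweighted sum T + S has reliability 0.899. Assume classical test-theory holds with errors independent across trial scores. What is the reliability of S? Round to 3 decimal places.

0.789

Var(T+S) = 2 + 2·0.34 = 2.680.
True-score variance = ρ_T + ρ_S + 2·0.34, so 0.899 = (0.94 + ρ_S + 0.68) / 2.680.
ρ_S = 0.899·2.680 − 0.94 − 0.68 = 0.789.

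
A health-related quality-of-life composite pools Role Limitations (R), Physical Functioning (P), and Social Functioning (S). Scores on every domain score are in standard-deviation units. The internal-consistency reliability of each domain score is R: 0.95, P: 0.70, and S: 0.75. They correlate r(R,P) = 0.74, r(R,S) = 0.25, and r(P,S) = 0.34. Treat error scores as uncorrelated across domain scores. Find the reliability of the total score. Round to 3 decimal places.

0.894

Var(R+P+S) = 3 + 2·[0.74 + 0.25 + 0.34] = 3 + 2.66 = 5.66.
Because errors are independent across components, Cov(Tᵢ,Tⱼ) = Cov(Xᵢ,Xⱼ); the off-diagonal part of the true-score variance is the same as above.
True-score variance = [0.95 + 0.70 + 0.75] + 2.66 = 2.4 + 2.66 = 5.06.
Reliability = 5.06 / 5.66 = 0.894.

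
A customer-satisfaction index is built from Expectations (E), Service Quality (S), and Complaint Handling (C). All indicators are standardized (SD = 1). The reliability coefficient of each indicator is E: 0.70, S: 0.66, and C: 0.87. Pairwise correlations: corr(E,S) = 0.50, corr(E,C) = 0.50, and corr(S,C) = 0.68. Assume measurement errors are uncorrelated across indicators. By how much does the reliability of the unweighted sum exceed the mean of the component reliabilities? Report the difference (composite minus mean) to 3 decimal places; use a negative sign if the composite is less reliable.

Var(sum) = 3 + 3.36 = 6.36; true-score variance = 2.23 + 3.36 = 5.59; composite reliability = 0.8789.
Mean component reliability = 0.7433.
Difference = 0.8789 − 0.7433 = 0.136.

0.136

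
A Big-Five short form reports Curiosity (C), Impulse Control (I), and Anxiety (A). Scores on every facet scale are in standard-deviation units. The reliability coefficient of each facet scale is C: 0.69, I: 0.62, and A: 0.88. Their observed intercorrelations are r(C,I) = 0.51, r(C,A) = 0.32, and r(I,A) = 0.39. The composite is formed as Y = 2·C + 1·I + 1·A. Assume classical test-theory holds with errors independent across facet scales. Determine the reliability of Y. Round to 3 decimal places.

Var(Y) = 2² + 1 + 1 + 2·[2·0.51 + 2·0.32 + 0.39] = 6 + 4.1 = 10.1.
Under uncorrelated errors the observed covariances equal the true-score covariances, so only the own-variance terms attenuate.
True-score variance = [2²·0.69 + 0.62 + 0.88] + 4.1 = 4.26 + 4.1 = 8.36.
Reliability = 8.36 / 10.1 = 0.828.

0.828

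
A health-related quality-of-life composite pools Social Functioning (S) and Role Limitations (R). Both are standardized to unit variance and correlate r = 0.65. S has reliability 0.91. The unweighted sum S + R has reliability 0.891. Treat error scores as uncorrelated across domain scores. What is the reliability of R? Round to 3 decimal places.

Var(S+R) = 2 + 2·0.65 = 3.300.
True-score variance = ρ_S + ρ_R + 2·0.65, so 0.891 = (0.91 + ρ_R + 1.30) / 3.300.
ρ_R = 0.891·3.300 − 0.91 − 1.30 = 0.730.

0.730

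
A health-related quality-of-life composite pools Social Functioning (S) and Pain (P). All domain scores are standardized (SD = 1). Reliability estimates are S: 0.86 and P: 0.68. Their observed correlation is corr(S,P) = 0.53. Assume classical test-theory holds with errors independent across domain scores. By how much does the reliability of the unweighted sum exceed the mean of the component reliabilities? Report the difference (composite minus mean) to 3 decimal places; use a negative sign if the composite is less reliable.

0.080

Var(sum) = 2 + 1.06 = 3.06; true-score variance = 1.54 + 1.06 = 2.6; composite reliability = 0.8497.
Mean component reliability = 0.7700.
Difference = 0.8497 − 0.7700 = 0.080.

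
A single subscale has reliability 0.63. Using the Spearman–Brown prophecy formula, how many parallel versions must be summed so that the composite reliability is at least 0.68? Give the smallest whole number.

k ≥ ρ*(1−ρ₁)/(ρ₁(1−ρ*)) = 0.68·0.37 / (0.63·0.32) = 1.248.
Smallest integer k = 2.

2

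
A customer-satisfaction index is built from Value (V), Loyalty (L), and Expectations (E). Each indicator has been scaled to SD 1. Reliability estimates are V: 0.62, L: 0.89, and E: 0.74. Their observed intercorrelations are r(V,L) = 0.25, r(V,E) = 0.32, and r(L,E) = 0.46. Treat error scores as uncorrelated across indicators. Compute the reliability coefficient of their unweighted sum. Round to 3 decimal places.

Var(V+L+E) = 3 + 2·[0.25 + 0.32 + 0.46] = 3 + 2.06 = 5.06.
Under uncorrelated errors the observed covariances equal the true-score covariances, so only the own-variance terms attenuate.
True-score variance = [0.62 + 0.89 + 0.74] + 2.06 = 2.25 + 2.06 = 4.31.
Reliability = 4.31 / 5.06 = 0.852.

0.852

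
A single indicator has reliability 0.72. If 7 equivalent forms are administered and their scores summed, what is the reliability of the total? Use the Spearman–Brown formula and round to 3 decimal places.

ρ_k = kρ / (1 + (k−1)ρ) = 7·0.72 / (1 + 6·0.72) = 5.040 / 5.320 = 0.947.

0.947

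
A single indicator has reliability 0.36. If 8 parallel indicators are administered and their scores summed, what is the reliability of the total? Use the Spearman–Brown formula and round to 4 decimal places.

ρ_k = kρ / (1 + (k−1)ρ) = 8·0.36 / (1 + 7·0.36) = 2.880 / 3.520 = 0.8182.

0.8182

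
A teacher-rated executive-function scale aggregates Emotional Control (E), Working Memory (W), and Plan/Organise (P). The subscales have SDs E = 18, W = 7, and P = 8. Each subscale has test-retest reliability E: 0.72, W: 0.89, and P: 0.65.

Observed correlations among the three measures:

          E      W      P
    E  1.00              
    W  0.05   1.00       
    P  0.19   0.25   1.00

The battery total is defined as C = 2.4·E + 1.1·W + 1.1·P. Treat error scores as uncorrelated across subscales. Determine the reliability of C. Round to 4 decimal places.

0.7489

Var(C) = 2.4²·18² + 1.1²·7² + 1.1²·8² + 2·[2.64·18·7·0.05 + 2.64·18·8·0.19 + 1.21·7·8·0.25] = 2002.97 + 211.605 = 2214.57.
Under uncorrelated errors the observed covariances equal the true-score covariances, so only the own-variance terms attenuate.
True-score variance = [2.4²·18²·0.72 + 1.1²·7²·0.89 + 1.1²·8²·0.65] + 211.605 = 1446.8 + 211.605 = 1658.4.
Reliability = 1658.4 / 2214.57 = 0.7489.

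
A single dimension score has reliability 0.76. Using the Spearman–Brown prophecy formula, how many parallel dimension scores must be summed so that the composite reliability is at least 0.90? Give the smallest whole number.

k ≥ ρ*(1−ρ₁)/(ρ₁(1−ρ*)) = 0.90·0.24 / (0.76·0.10) = 2.842.
Smallest integer k = 3.

3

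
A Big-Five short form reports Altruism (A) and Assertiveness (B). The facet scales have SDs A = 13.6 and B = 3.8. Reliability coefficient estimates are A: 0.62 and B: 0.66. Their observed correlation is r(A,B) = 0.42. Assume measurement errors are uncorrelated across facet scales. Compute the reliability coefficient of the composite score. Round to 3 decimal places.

0.690

Var(A+B) = 13.6² + 3.8² + 2·[13.6·3.8·0.42] = 199.4 + 43.4112 = 242.811.
With uncorrelated errors the cross-covariances are all true-score covariance, so they carry over unchanged; only the diagonal terms shrink to ρᵢσᵢ².
True-score variance = [13.6²·0.62 + 3.8²·0.66] + 43.4112 = 124.206 + 43.4112 = 167.617.
Reliability = 167.617 / 242.811 = 0.690.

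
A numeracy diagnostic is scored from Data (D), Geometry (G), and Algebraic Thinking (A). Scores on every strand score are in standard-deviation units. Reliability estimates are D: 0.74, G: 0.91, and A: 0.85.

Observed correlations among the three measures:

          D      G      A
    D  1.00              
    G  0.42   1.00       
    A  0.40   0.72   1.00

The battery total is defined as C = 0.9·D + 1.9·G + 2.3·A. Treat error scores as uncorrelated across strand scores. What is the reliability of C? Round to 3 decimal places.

0.930

Var(C) = 0.9² + 1.9² + 2.3² + 2·[1.71·0.42 + 2.07·0.40 + 4.37·0.72] = 9.71 + 9.3852 = 19.0952.
Under uncorrelated errors the observed covariances equal the true-score covariances, so only the own-variance terms attenuate.
True-score variance = [0.9²·0.74 + 1.9²·0.91 + 2.3²·0.85] + 9.3852 = 8.381 + 9.3852 = 17.7662.
Reliability = 17.7662 / 19.0952 = 0.930.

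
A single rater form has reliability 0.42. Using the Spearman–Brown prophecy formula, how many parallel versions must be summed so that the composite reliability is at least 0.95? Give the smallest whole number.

27

k ≥ ρ*(1−ρ₁)/(ρ₁(1−ρ*)) = 0.95·0.58 / (0.42·0.05) = 26.238.
Smallest integer k = 27.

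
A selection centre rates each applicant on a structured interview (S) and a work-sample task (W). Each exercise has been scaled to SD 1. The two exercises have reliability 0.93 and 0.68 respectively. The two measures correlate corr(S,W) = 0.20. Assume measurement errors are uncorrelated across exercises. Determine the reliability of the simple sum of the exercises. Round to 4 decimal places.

Var(S+W) = 2 + 2·[0.20] = 2 + 0.4 = 2.4.
With uncorrelated errors the cross-covariances are all true-score covariance, so they carry over unchanged; only the diagonal terms shrink to ρᵢσᵢ².
True-score variance = [0.93 + 0.68] + 0.4 = 1.61 + 0.4 = 2.01.
Reliability = 2.01 / 2.4 = 0.8375.

0.8375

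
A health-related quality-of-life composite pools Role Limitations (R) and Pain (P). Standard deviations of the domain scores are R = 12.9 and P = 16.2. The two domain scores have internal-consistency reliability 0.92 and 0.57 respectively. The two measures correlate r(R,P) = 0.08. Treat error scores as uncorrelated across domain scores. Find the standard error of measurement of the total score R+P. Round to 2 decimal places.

11.23

Var(total) = 428.85 + 33.4368 = 462.287.
True-score variance = 302.688 + 33.4368 = 336.125, so reliability = 0.7271.
Error variance = 462.287 − 336.125 = 126.162; SEM = √126.162 = 11.23.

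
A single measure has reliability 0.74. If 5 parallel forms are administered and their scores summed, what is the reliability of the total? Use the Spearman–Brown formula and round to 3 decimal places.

ρ_k = kρ / (1 + (k−1)ρ) = 5·0.74 / (1 + 4·0.74) = 3.700 / 3.960 = 0.934.

0.934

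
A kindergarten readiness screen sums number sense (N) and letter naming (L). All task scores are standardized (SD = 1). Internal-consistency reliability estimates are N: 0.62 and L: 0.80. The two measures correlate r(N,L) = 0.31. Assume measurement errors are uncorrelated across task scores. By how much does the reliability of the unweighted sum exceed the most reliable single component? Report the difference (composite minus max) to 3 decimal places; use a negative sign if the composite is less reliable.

Var(sum) = 2 + 0.62 = 2.62; true-score variance = 1.42 + 0.62 = 2.04; composite reliability = 0.7786.
Max component reliability = 0.8000.
Difference = 0.7786 − 0.8000 = -0.021.

-0.021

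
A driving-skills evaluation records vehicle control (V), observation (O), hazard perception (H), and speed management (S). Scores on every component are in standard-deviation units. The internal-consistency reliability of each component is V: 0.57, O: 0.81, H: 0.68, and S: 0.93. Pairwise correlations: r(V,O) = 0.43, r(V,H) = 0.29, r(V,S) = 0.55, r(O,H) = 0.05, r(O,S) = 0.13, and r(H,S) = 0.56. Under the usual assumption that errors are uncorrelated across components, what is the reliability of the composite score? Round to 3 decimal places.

Var(V+O+H+S) = 4 + 2·[0.43 + 0.29 + 0.55 + 0.05 + 0.13 + 0.56] = 4 + 4.02 = 8.02.
Because errors are independent across components, Cov(Tᵢ,Tⱼ) = Cov(Xᵢ,Xⱼ); the off-diagonal part of the true-score variance is the same as above.
True-score variance = [0.57 + 0.81 + 0.68 + 0.93] + 4.02 = 2.99 + 4.02 = 7.01.
Reliability = 7.01 / 8.02 = 0.874.

0.874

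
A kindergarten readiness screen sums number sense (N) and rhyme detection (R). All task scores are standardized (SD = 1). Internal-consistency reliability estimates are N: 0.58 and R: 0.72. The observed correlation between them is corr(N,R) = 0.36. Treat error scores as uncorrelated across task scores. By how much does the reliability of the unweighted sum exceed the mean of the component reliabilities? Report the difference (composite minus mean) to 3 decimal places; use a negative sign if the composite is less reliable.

0.093

Var(sum) = 2 + 0.72 = 2.72; true-score variance = 1.3 + 0.72 = 2.02; composite reliability = 0.7426.
Mean component reliability = 0.6500.
Difference = 0.7426 − 0.6500 = 0.093.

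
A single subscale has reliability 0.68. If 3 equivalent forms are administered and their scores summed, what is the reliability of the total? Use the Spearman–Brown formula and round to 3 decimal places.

ρ_k = kρ / (1 + (k−1)ρ) = 3·0.68 / (1 + 2·0.68) = 2.040 / 2.360 = 0.864.

0.864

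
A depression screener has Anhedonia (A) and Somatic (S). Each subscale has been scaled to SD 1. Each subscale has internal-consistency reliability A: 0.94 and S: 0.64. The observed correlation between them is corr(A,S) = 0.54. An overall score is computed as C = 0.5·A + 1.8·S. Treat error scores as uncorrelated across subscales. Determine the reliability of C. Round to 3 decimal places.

0.735

Var(C) = 0.5² + 1.8² + 2·[0.9·0.54] = 3.49 + 0.972 = 4.462.
With uncorrelated errors the cross-covariances are all true-score covariance, so they carry over unchanged; only the diagonal terms shrink to ρᵢσᵢ².
True-score variance = [0.5²·0.94 + 1.8²·0.64] + 0.972 = 2.3086 + 0.972 = 3.2806.
Reliability = 3.2806 / 4.462 = 0.735.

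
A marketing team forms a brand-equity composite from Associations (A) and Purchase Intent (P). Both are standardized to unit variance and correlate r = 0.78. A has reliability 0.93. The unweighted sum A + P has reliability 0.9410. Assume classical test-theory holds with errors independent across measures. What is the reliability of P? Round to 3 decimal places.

0.860

Var(A+P) = 2 + 2·0.78 = 3.560.
True-score variance = ρ_A + ρ_P + 2·0.78, so 0.9410 = (0.93 + ρ_P + 1.56) / 3.560.
ρ_P = 0.9410·3.560 − 0.93 − 1.56 = 0.860.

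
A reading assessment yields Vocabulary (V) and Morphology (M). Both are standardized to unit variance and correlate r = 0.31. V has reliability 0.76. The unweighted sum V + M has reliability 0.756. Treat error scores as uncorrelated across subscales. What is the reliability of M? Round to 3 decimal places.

0.601

Var(V+M) = 2 + 2·0.31 = 2.620.
True-score variance = ρ_V + ρ_M + 2·0.31, so 0.756 = (0.76 + ρ_M + 0.62) / 2.620.
ρ_M = 0.756·2.620 − 0.76 − 0.62 = 0.601.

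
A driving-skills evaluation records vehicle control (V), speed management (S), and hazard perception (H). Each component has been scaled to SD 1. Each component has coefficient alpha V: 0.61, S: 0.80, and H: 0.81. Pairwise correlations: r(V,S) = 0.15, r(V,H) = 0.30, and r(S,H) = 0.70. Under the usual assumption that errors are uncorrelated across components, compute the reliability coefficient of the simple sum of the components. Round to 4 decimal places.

Var(V+S+H) = 3 + 2·[0.15 + 0.30 + 0.70] = 3 + 2.3 = 5.3.
Under uncorrelated errors the observed covariances equal the true-score covariances, so only the own-variance terms attenuate.
True-score variance = [0.61 + 0.80 + 0.81] + 2.3 = 2.22 + 2.3 = 4.52.
Reliability = 4.52 / 5.3 = 0.8528.

0.8528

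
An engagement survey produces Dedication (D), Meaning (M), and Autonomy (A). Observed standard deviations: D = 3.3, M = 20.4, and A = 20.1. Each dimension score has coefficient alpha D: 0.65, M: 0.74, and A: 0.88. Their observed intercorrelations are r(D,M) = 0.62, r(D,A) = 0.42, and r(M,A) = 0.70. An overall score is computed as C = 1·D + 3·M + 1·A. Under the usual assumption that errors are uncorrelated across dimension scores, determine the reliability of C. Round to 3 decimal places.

0.834

Var(C) = 3.3² + 3²·20.4² + 20.1² + 2·[3·3.3·20.4·0.62 + 3.3·20.1·0.42 + 3·20.4·20.1·0.70] = 4160.34 + 2028.32 = 6188.66.
Because errors are independent across components, Cov(Tᵢ,Tⱼ) = Cov(Xᵢ,Xⱼ); the off-diagonal part of the true-score variance is the same as above.
True-score variance = [3.3²·0.65 + 3²·20.4²·0.74 + 20.1²·0.88] + 2028.32 = 3134.23 + 2028.32 = 5162.55.
Reliability = 5162.55 / 6188.66 = 0.834.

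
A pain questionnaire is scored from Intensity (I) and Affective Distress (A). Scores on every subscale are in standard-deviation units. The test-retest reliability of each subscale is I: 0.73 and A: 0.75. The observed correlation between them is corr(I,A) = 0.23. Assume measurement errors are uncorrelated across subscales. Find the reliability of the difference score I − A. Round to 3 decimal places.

Var(I−A) = 1 + 1 − 2·0.23 = 2 − 0.46 = 1.54.
Under uncorrelated errors the observed covariances equal the true-score covariances, so only the own-variance terms attenuate.
True-score variance = [0.73 + 0.75] − 0.46 = 1.48 − 0.46 = 1.02.
Reliability = 1.02 / 1.54 = 0.662.

0.662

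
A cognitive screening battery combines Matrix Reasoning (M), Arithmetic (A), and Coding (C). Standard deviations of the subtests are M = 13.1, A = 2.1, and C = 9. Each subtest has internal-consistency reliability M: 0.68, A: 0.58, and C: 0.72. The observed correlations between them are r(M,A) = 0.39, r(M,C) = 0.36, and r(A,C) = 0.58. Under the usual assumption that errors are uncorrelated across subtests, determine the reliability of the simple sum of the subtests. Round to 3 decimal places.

Var(M+A+C) = 13.1² + 2.1² + 9² + 2·[13.1·2.1·0.39 + 13.1·9·0.36 + 2.1·9·0.58] = 257.02 + 128.27 = 385.29.
With uncorrelated errors the cross-covariances are all true-score covariance, so they carry over unchanged; only the diagonal terms shrink to ρᵢσᵢ².
True-score variance = [13.1²·0.68 + 2.1²·0.58 + 9²·0.72] + 128.27 = 177.573 + 128.27 = 305.842.
Reliability = 305.842 / 385.29 = 0.794.

0.794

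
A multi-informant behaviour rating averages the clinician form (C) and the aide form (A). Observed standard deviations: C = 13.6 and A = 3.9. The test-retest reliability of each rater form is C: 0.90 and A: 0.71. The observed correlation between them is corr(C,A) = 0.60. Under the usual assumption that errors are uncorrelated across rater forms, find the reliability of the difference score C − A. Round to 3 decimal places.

Var(C−A) = 13.6² + 3.9² − 2·13.6·3.9·0.60 = 200.17 − 63.648 = 136.522.
Because errors are independent across components, Cov(Tᵢ,Tⱼ) = Cov(Xᵢ,Xⱼ); the off-diagonal part of the true-score variance is the same as above.
True-score variance = [13.6²·0.90 + 3.9²·0.71] − 63.648 = 177.263 − 63.648 = 113.615.
Reliability = 113.615 / 136.522 = 0.832.

0.832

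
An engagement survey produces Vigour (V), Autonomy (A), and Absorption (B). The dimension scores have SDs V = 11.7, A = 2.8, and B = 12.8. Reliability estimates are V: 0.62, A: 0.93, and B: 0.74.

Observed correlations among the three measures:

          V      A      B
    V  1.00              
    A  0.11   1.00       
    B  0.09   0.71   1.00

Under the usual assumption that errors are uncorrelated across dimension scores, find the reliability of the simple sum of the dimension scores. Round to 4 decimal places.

Var(V+A+B) = 11.7² + 2.8² + 12.8² + 2·[11.7·2.8·0.11 + 11.7·12.8·0.09 + 2.8·12.8·0.71] = 308.57 + 85.0568 = 393.627.
Because errors are independent across components, Cov(Tᵢ,Tⱼ) = Cov(Xᵢ,Xⱼ); the off-diagonal part of the true-score variance is the same as above.
True-score variance = [11.7²·0.62 + 2.8²·0.93 + 12.8²·0.74] + 85.0568 = 213.405 + 85.0568 = 298.461.
Reliability = 298.461 / 393.627 = 0.7582.

0.7582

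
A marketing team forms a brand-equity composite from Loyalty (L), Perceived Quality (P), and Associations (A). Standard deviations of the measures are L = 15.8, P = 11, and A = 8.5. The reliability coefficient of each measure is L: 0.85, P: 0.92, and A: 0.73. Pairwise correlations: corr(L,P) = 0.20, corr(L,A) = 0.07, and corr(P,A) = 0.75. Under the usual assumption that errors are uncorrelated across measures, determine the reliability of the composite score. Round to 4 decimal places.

Var(L+P+A) = 15.8² + 11² + 8.5² + 2·[15.8·11·0.20 + 15.8·8.5·0.07 + 11·8.5·0.75] = 442.89 + 228.572 = 671.462.
With uncorrelated errors the cross-covariances are all true-score covariance, so they carry over unchanged; only the diagonal terms shrink to ρᵢσᵢ².
True-score variance = [15.8²·0.85 + 11²·0.92 + 8.5²·0.73] + 228.572 = 376.257 + 228.572 = 604.829.
Reliability = 604.829 / 671.462 = 0.9008.

0.9008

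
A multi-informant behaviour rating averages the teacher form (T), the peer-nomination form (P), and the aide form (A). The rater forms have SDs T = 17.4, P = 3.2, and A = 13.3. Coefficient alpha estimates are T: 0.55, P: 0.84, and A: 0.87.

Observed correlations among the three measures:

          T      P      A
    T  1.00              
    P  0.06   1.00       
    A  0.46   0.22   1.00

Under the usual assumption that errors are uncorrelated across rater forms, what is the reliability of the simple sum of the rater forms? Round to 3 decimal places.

Var(T+P+A) = 17.4² + 3.2² + 13.3² + 2·[17.4·3.2·0.06 + 17.4·13.3·0.46 + 3.2·13.3·0.22] = 489.89 + 238.314 = 728.204.
Because errors are independent across components, Cov(Tᵢ,Tⱼ) = Cov(Xᵢ,Xⱼ); the off-diagonal part of the true-score variance is the same as above.
True-score variance = [17.4²·0.55 + 3.2²·0.84 + 13.3²·0.87] + 238.314 = 329.014 + 238.314 = 567.328.
Reliability = 567.328 / 728.204 = 0.779.

0.779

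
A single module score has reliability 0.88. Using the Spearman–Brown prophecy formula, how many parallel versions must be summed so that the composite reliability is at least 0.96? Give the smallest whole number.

4

k ≥ ρ*(1−ρ₁)/(ρ₁(1−ρ*)) = 0.96·0.12 / (0.88·0.04) = 3.273.
Smallest integer k = 4.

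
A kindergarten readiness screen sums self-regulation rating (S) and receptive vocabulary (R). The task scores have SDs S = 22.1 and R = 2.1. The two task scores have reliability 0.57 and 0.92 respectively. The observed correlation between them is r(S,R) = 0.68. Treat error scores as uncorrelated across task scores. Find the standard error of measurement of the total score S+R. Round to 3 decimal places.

14.504

Var(total) = 492.82 + 63.1176 = 555.938.
True-score variance = 282.451 + 63.1176 = 345.569, so reliability = 0.6216.
Error variance = 555.938 − 345.569 = 210.369; SEM = √210.369 = 14.504.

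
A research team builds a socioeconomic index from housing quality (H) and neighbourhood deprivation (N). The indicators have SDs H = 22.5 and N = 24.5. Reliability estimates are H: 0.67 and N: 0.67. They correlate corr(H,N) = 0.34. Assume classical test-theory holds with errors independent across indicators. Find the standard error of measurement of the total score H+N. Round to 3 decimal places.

19.109

Var(total) = 1106.5 + 374.85 = 1481.35.
True-score variance = 741.355 + 374.85 = 1116.2, so reliability = 0.7535.
Error variance = 1481.35 − 1116.2 = 365.145; SEM = √365.145 = 19.109.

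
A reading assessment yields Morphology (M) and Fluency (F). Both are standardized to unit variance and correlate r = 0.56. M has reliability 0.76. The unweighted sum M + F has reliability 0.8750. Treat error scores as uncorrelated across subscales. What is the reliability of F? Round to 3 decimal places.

0.850

Var(M+F) = 2 + 2·0.56 = 3.120.
True-score variance = ρ_M + ρ_F + 2·0.56, so 0.8750 = (0.76 + ρ_F + 1.12) / 3.120.
ρ_F = 0.8750·3.120 − 0.76 − 1.12 = 0.850.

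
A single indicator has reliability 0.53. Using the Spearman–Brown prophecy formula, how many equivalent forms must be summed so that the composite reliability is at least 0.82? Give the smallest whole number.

k ≥ ρ*(1−ρ₁)/(ρ₁(1−ρ*)) = 0.82·0.47 / (0.53·0.18) = 4.040.
Smallest integer k = 5.

5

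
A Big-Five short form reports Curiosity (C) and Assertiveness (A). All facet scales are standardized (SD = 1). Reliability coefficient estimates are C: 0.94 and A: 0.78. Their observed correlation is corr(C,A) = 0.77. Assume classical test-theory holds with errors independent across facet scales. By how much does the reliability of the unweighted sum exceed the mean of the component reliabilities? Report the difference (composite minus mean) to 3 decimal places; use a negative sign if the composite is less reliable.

Var(sum) = 2 + 1.54 = 3.54; true-score variance = 1.72 + 1.54 = 3.26; composite reliability = 0.9209.
Mean component reliability = 0.8600.
Difference = 0.9209 − 0.8600 = 0.061.

0.061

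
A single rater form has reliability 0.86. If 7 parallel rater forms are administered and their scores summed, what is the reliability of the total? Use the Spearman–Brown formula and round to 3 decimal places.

ρ_k = kρ / (1 + (k−1)ρ) = 7·0.86 / (1 + 6·0.86) = 6.020 / 6.160 = 0.977.

0.977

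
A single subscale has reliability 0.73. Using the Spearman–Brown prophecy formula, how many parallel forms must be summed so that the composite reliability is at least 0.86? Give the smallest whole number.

k ≥ ρ*(1−ρ₁)/(ρ₁(1−ρ*)) = 0.86·0.27 / (0.73·0.14) = 2.272.
Smallest integer k = 3.

3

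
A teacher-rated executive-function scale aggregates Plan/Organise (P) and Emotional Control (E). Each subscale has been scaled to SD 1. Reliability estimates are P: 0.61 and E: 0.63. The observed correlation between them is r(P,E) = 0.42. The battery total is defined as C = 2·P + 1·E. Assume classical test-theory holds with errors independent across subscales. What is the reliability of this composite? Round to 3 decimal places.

Var(C) = 2² + 1 + 2·[2·0.42] = 5 + 1.68 = 6.68.
With uncorrelated errors the cross-covariances are all true-score covariance, so they carry over unchanged; only the diagonal terms shrink to ρᵢσᵢ².
True-score variance = [2²·0.61 + 0.63] + 1.68 = 3.07 + 1.68 = 4.75.
Reliability = 4.75 / 6.68 = 0.711.

0.711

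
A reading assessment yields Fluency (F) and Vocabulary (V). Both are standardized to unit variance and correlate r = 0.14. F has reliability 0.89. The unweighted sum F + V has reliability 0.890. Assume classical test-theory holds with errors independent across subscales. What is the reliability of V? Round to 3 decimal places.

0.859

Var(F+V) = 2 + 2·0.14 = 2.280.
True-score variance = ρ_F + ρ_V + 2·0.14, so 0.890 = (0.89 + ρ_V + 0.28) / 2.280.
ρ_V = 0.890·2.280 − 0.89 − 0.28 = 0.859.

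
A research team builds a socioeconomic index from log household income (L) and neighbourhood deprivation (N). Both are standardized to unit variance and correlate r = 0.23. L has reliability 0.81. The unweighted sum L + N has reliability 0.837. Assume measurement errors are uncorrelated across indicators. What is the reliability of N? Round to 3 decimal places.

0.789

Var(L+N) = 2 + 2·0.23 = 2.460.
True-score variance = ρ_L + ρ_N + 2·0.23, so 0.837 = (0.81 + ρ_N + 0.46) / 2.460.
ρ_N = 0.837·2.460 − 0.81 − 0.46 = 0.789.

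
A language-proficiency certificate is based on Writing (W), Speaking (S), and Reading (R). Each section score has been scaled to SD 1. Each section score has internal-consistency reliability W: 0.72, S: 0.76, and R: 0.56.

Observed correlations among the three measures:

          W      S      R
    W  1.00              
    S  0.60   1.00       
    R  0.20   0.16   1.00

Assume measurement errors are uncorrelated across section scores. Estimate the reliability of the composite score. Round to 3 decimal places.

0.805

Var(W+S+R) = 3 + 2·[0.60 + 0.20 + 0.16] = 3 + 1.92 = 4.92.
Because errors are independent across components, Cov(Tᵢ,Tⱼ) = Cov(Xᵢ,Xⱼ); the off-diagonal part of the true-score variance is the same as above.
True-score variance = [0.72 + 0.76 + 0.56] + 1.92 = 2.04 + 1.92 = 3.96.
Reliability = 3.96 / 4.92 = 0.805.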